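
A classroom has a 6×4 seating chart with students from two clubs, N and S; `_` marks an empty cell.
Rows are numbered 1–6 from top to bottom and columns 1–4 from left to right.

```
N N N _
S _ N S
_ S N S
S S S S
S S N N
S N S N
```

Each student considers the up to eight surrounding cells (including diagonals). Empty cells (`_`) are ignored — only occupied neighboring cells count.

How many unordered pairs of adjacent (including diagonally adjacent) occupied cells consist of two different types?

25

Scan each occupied cell's neighbors to the right and below (and the two forward diagonals) so each pair is counted once.
Row 1: N(1,1)–N(1,2)= N(1,1)–S(2,1)≠ N(1,2)–N(1,3)= N(1,2)–N(2,3)= N(1,2)–S(2,1)≠ N(1,3)–N(2,3)= N(1,3)–S(2,4)≠  → 3/7 unlike.
Row 2: S(2,1)–S(3,2)= N(2,3)–S(2,4)≠ N(2,3)–N(3,3)= N(2,3)–S(3,4)≠ N(2,3)–S(3,2)≠ S(2,4)–S(3,4)= S(2,4)–N(3,3)≠  → 4/7 unlike.
Row 3: S(3,2)–N(3,3)≠ S(3,2)–S(4,2)= S(3,2)–S(4,3)= S(3,2)–S(4,1)= N(3,3)–S(3,4)≠ N(3,3)–S(4,3)≠ N(3,3)–S(4,4)≠ N(3,3)–S(4,2)≠ S(3,4)–S(4,4)= S(3,4)–S(4,3)=  → 5/10 unlike.
Row 4: S(4,1)–S(4,2)= S(4,1)–S(5,1)= S(4,1)–S(5,2)= S(4,2)–S(4,3)= S(4,2)–S(5,2)= S(4,2)–N(5,3)≠ S(4,2)–S(5,1)= S(4,3)–S(4,4)= S(4,3)–N(5,3)≠ S(4,3)–N(5,4)≠ S(4,3)–S(5,2)= S(4,4)–N(5,4)≠ S(4,4)–N(5,3)≠  → 5/13 unlike.
Row 5: S(5,1)–S(5,2)= S(5,1)–S(6,1)= S(5,1)–N(6,2)≠ S(5,2)–N(5,3)≠ S(5,2)–N(6,2)≠ S(5,2)–S(6,3)= S(5,2)–S(6,1)= N(5,3)–N(5,4)= N(5,3)–S(6,3)≠ N(5,3)–N(6,4)= N(5,3)–N(6,2)= N(5,4)–N(6,4)= N(5,4)–S(6,3)≠  → 5/13 unlike.
Row 6: S(6,1)–N(6,2)≠ N(6,2)–S(6,3)≠ S(6,3)–N(6,4)≠  → 3/3 unlike.
Total adjacent occupied pairs: 53; unlike-type pairs: 25.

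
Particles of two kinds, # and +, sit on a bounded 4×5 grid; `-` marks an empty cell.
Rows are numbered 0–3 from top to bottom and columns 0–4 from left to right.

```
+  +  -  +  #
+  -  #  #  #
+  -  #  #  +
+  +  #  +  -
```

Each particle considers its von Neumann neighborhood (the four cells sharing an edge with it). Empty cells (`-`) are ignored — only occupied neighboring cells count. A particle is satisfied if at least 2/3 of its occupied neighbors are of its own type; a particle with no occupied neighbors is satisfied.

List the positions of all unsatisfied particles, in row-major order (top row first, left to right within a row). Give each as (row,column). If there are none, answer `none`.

(0,3), (0,4), (2,3), (2,4), (3,1), (3,2), (3,3)

Row 0: (0,0)+ 2/2 satisfied · (0,1)+ 1/1 satisfied · (0,3)+ 0/2 not · (0,4)# 1/2 not
Row 1: (1,0)+ 2/2 satisfied · (1,2)# 2/2 satisfied · (1,3)# 3/4 satisfied · (1,4)# 2/3 satisfied
Row 2: (2,0)+ 2/2 satisfied · (2,2)# 3/3 satisfied · (2,3)# 2/4 not · (2,4)+ 0/2 not
Row 3: (3,0)+ 2/2 satisfied · (3,1)+ 1/2 not · (3,2)# 1/3 not · (3,3)+ 0/2 not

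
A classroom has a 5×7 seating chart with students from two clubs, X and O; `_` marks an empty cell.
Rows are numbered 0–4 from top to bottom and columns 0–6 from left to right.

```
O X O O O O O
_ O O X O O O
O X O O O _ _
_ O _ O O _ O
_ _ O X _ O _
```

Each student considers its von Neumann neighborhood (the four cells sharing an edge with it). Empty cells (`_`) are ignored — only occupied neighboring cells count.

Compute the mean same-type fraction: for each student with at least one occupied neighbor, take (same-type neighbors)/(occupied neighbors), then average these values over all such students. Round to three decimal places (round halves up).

0.533

(0,0)O 0/1
(0,1)X 0/3
(0,2)O 2/3
(0,3)O 2/3
(0,4)O 3/3
(0,5)O 3/3
(0,6)O 2/2
(1,1)O 1/3
(1,2)O 3/4
(1,3)X 0/4
(1,4)O 3/4
(1,5)O 3/3
(1,6)O 2/2
(2,0)O 0/1
(2,1)X 0/4
(2,2)O 2/3
(2,3)O 3/4
(2,4)O 3/3
(3,1)O 0/1
(3,3)O 2/3
(3,4)O 2/2
(3,6)O — no occupied neighbors
(4,2)O 0/1
(4,3)X 0/2
(4,5)O — no occupied neighbors
Sum over 23 students: 0/1 + 0/3 + 2/3 + 2/3 + 3/3 + 3/3 + 2/2 + 1/3 + 3/4 + 0/4 + 3/4 + 3/3 + 2/2 + 0/1 + 0/4 + 2/3 + 3/4 + 3/3 + 0/1 + 2/3 + 2/2 + 0/1 + 0/2 = 49/4; mean = 49/4 ÷ 23 = 49/92 = 0.532608… → 0.533.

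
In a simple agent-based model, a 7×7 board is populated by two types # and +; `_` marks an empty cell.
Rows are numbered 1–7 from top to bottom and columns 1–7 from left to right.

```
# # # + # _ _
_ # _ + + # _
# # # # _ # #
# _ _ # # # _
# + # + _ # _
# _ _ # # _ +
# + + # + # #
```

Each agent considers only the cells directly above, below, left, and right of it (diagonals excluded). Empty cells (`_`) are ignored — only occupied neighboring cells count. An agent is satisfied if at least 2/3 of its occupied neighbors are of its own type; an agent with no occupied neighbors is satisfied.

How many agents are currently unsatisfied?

(1,1)# 1/1 ✓
(1,2)# 3/3 ✓
(1,3)# 1/2 ✗
(1,4)+ 1/3 ✗
(1,5)# 0/2 ✗
(2,2)# 2/2 ✓
(2,4)+ 2/3 ✓
(2,5)+ 1/3 ✗
(2,6)# 1/2 ✗
(3,1)# 2/2 ✓
(3,2)# 3/3 ✓
(3,3)# 2/2 ✓
(3,4)# 2/3 ✓
(3,6)# 3/3 ✓
(3,7)# 1/1 ✓
(4,1)# 2/2 ✓
(4,4)# 2/3 ✓
(4,5)# 2/2 ✓
(4,6)# 3/3 ✓
(5,1)# 2/3 ✓
(5,2)+ 0/2 ✗
(5,3)# 0/2 ✗
(5,4)+ 0/3 ✗
(5,6)# 1/1 ✓
(6,1)# 2/2 ✓
(6,4)# 2/3 ✓
(6,5)# 1/2 ✗
(6,7)+ 0/1 ✗
(7,1)# 1/2 ✗
(7,2)+ 1/2 ✗
(7,3)+ 1/2 ✗
(7,4)# 1/3 ✗
(7,5)+ 0/3 ✗
(7,6)# 1/2 ✗
(7,7)# 1/2 ✗
Unsatisfied: (1,3), (1,4), (1,5), (2,5), (2,6), (5,2), (5,3), (5,4), (6,5), (6,7), (7,1), (7,2), (7,3), (7,4), (7,5), (7,6), (7,7) — 17 in total.

17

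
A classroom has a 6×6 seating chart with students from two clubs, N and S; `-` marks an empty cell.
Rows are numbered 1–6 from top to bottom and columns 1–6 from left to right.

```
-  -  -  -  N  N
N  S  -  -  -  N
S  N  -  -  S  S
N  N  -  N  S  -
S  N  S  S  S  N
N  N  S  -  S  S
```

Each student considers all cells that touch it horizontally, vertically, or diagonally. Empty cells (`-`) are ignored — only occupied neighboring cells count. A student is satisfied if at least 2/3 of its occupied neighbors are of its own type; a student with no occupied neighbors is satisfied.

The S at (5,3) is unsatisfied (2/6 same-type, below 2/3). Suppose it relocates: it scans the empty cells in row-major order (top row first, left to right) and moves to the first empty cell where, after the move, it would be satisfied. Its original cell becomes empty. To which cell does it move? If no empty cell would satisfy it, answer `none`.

(1,3)

Vacating (5,3). Empty cells in order:
  (1,1): 1/2 same-type → still unsatisfied.
  (1,2): 1/2 same-type → still unsatisfied.
  (1,3): 1/1 same-type → satisfied — stop here.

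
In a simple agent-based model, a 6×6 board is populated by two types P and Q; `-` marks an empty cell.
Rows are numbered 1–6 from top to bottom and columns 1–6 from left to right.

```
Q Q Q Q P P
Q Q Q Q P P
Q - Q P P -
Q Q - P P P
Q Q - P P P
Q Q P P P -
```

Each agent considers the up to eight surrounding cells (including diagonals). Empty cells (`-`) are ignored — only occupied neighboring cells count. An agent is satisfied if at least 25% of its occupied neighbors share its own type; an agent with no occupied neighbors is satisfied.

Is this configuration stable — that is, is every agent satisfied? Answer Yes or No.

(1,1)Q 3/3 satisfied
(1,2)Q 5/5 satisfied
(1,3)Q 5/5 satisfied
(1,4)Q 3/5 satisfied
(1,5)P 3/5 satisfied
(1,6)P 3/3 satisfied
(2,1)Q 4/4 satisfied
(2,2)Q 7/7 satisfied
(2,3)Q 6/7 satisfied
(2,4)Q 4/8 satisfied
(2,5)P 5/7 satisfied
(2,6)P 4/4 satisfied
(3,1)Q 4/4 satisfied
(3,3)Q 4/6 satisfied
(3,4)P 4/7 satisfied
(3,5)P 6/7 satisfied
(4,1)Q 4/4 satisfied
(4,2)Q 5/5 satisfied
(4,4)P 5/6 satisfied
(4,5)P 7/7 satisfied
(4,6)P 4/4 satisfied
(5,1)Q 5/5 satisfied
(5,2)Q 5/6 satisfied
(5,4)P 6/6 satisfied
(5,5)P 7/7 satisfied
(5,6)P 4/4 satisfied
(6,1)Q 3/3 satisfied
(6,2)Q 3/4 satisfied
(6,3)P 2/4 satisfied
(6,4)P 4/4 satisfied
(6,5)P 4/4 satisfied
All meet the threshold, so the configuration is stable.

Yes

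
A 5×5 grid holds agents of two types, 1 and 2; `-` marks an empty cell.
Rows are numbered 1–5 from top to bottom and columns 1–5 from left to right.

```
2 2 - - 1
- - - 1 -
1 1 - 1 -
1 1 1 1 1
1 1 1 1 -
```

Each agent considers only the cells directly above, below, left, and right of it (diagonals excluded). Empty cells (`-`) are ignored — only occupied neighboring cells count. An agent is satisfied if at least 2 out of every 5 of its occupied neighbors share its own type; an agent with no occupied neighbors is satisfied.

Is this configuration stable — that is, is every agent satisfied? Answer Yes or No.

(1,1)2 1/1 ok
(1,2)2 1/1 ok
(1,5)1 0/0 ok
(2,4)1 1/1 ok
(3,1)1 2/2 ok
(3,2)1 2/2 ok
(3,4)1 2/2 ok
(4,1)1 3/3 ok
(4,2)1 4/4 ok
(4,3)1 3/3 ok
(4,4)1 4/4 ok
(4,5)1 1/1 ok
(5,1)1 2/2 ok
(5,2)1 3/3 ok
(5,3)1 3/3 ok
(5,4)1 2/2 ok
All meet the threshold, so the configuration is stable.

Yes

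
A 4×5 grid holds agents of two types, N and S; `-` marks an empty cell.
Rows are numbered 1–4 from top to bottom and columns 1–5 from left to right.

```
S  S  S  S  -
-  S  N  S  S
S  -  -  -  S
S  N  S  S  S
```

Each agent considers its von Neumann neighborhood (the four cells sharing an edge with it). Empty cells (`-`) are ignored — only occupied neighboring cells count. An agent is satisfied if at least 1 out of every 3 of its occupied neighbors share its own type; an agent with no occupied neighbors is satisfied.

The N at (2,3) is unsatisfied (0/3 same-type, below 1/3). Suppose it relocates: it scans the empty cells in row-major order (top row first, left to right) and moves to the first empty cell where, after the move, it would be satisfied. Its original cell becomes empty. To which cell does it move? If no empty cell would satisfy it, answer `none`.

(3,2)

Vacating (2,3). Empty cells in order:
  (1,5): 0/2 same-type → still unsatisfied.
  (2,1): 0/3 same-type → still unsatisfied.
  (3,2): 1/3 same-type → satisfied — stop here.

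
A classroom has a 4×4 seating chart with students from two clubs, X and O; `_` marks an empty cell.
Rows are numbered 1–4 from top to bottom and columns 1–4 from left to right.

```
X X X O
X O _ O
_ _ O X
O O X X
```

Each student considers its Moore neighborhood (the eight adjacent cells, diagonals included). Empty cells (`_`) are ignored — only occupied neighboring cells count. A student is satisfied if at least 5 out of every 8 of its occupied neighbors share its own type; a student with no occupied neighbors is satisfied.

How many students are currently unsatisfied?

(1,1)X 2/3 satisfied
(1,2)X 3/4 satisfied
(1,3)X 1/4 not
(1,4)O 1/2 not
(2,1)X 2/3 satisfied
(2,2)O 1/5 not
(2,4)O 2/4 not
(3,3)O 3/6 not
(3,4)X 2/4 not
(4,1)O 1/1 satisfied
(4,2)O 2/3 satisfied
(4,3)X 2/4 not
(4,4)X 2/3 satisfied
Unsatisfied: (1,3), (1,4), (2,2), (2,4), (3,3), (3,4), (4,3) — 7 in total.

7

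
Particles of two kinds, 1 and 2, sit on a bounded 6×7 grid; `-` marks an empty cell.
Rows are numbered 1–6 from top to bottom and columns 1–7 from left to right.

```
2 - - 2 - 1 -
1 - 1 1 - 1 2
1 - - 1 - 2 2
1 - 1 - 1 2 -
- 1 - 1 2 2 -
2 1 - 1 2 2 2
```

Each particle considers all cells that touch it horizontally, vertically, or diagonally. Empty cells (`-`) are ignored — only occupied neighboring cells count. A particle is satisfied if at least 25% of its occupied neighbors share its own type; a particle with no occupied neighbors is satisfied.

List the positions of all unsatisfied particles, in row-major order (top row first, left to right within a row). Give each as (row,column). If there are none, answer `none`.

(1,1), (1,4), (6,1)

(1,1)2 0/1 unhappy
(1,4)2 0/2 unhappy
(1,6)1 1/2 ok
(2,1)1 1/2 ok
(2,3)1 2/3 ok
(2,4)1 2/3 ok
(2,6)1 1/4 ok
(2,7)2 2/4 ok
(3,1)1 2/2 ok
(3,4)1 4/4 ok
(3,6)2 3/5 ok
(3,7)2 3/4 ok
(4,1)1 2/2 ok
(4,3)1 3/3 ok
(4,5)1 2/6 ok
(4,6)2 4/5 ok
(5,2)1 3/4 ok
(5,4)1 3/5 ok
(5,5)2 4/7 ok
(5,6)2 5/6 ok
(6,1)2 0/2 unhappy
(6,2)1 1/2 ok
(6,4)1 1/3 ok
(6,5)2 3/5 ok
(6,6)2 4/4 ok
(6,7)2 2/2 ok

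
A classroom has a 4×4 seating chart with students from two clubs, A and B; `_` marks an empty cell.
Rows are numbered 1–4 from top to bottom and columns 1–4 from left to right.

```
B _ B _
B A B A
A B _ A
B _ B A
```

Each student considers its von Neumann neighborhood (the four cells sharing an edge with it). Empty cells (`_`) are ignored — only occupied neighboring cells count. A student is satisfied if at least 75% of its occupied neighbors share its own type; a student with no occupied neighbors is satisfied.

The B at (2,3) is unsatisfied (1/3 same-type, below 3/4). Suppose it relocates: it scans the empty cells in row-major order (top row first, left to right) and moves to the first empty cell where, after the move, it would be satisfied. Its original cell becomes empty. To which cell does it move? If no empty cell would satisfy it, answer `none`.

Vacating (2,3). Empty cells in order:
  (1,2): 2/3 same-type → still unsatisfied.
  (1,4): 1/2 same-type → still unsatisfied.
  (3,3): 2/3 same-type → still unsatisfied.
  (4,2): 3/3 same-type → satisfied — stop here.

(4,2)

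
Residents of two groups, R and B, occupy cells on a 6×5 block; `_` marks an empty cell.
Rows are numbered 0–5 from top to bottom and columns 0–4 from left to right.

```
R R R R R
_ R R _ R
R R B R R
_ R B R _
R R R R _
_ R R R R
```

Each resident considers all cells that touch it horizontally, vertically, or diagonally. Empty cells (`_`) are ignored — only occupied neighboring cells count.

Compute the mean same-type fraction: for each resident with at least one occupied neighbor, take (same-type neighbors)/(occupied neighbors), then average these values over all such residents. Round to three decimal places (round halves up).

(0,0)R 2/2
(0,1)R 4/4
(0,2)R 4/4
(0,3)R 4/4
(0,4)R 2/2
(1,1)R 6/7
(1,2)R 6/7
(1,4)R 4/4
(2,0)R 3/3
(2,1)R 4/6
(2,2)B 1/7
(2,3)R 4/6
(2,4)R 3/3
(3,1)R 5/7
(3,2)B 1/8
(3,3)R 4/6
(4,0)R 3/3
(4,1)R 5/6
(4,2)R 7/8
(4,3)R 5/6
(5,1)R 4/4
(5,2)R 5/5
(5,3)R 4/4
(5,4)R 2/2
Sum over 24 residents: 2/2 + 4/4 + 4/4 + 4/4 + 2/2 + 6/7 + 6/7 + 4/4 + 3/3 + 4/6 + 1/7 + 4/6 + 3/3 + 5/7 + 1/8 + 4/6 + 3/3 + 5/6 + 7/8 + 5/6 + 4/4 + 5/5 + 4/4 + 2/2 = 425/21; mean = 425/21 ÷ 24 = 425/504 = 0.843253… → 0.843.

0.843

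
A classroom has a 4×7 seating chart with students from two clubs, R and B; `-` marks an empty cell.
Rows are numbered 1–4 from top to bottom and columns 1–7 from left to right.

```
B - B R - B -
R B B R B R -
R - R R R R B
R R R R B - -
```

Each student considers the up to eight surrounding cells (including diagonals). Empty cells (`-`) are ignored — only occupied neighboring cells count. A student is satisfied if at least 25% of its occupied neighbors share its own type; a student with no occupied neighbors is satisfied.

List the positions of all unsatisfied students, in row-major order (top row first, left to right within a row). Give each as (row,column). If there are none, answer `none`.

(2,5), (3,7), (4,5)

Row 1: (1,1)B 1/2 satisfied · (1,3)B 2/4 satisfied · (1,4)R 1/4 satisfied · (1,6)B 1/2 satisfied
Row 2: (2,1)R 1/3 satisfied · (2,2)B 3/6 satisfied · (2,3)B 2/6 satisfied · (2,4)R 4/7 satisfied · (2,5)B 1/7 not · (2,6)R 2/5 satisfied
Row 3: (3,1)R 3/4 satisfied · (3,3)R 5/7 satisfied · (3,4)R 5/8 satisfied · (3,5)R 5/7 satisfied · (3,6)R 2/5 satisfied · (3,7)B 0/2 not
Row 4: (4,1)R 2/2 satisfied · (4,2)R 4/4 satisfied · (4,3)R 4/4 satisfied · (4,4)R 4/5 satisfied · (4,5)B 0/4 not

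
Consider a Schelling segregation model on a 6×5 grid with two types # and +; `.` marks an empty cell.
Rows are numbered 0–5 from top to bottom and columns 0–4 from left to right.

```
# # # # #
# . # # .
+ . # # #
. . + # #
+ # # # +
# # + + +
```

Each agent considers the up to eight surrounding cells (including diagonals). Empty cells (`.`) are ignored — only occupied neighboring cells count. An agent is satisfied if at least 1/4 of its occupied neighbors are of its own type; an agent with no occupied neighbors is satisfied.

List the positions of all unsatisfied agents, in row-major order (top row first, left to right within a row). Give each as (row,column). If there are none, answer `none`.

(2,0), (3,2), (4,0), (5,2)

(0,0)# 2/2 ✓
(0,1)# 4/4 ✓
(0,2)# 4/4 ✓
(0,3)# 4/4 ✓
(0,4)# 2/2 ✓
(1,0)# 2/3 ✓
(1,2)# 6/6 ✓
(1,3)# 7/7 ✓
(2,0)+ 0/1 ✗
(2,2)# 4/5 ✓
(2,3)# 6/7 ✓
(2,4)# 4/4 ✓
(3,2)+ 0/6 ✗
(3,3)# 6/8 ✓
(3,4)# 4/5 ✓
(4,0)+ 0/3 ✗
(4,1)# 3/6 ✓
(4,2)# 4/7 ✓
(4,3)# 3/8 ✓
(4,4)+ 2/5 ✓
(5,0)# 2/3 ✓
(5,1)# 3/5 ✓
(5,2)+ 1/5 ✗
(5,3)+ 3/5 ✓
(5,4)+ 2/3 ✓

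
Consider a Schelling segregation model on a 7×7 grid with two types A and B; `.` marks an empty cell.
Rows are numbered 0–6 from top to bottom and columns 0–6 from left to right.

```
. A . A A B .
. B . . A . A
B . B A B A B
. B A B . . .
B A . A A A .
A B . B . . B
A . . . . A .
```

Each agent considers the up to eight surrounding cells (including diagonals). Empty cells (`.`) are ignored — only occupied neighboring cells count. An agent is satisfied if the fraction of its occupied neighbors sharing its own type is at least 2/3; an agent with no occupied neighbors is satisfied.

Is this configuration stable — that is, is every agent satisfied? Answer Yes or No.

Row 0: (0,1)A 0/1 unhappy · (0,3)A 2/2 ok · (0,4)A 2/3 ok · (0,5)B 0/3 unhappy
Row 1: (1,1)B 2/3 ok · (1,4)A 4/6 ok · (1,6)A 1/3 unhappy
Row 2: (2,0)B 2/2 ok · (2,2)B 3/5 unhappy · (2,3)A 2/5 unhappy · (2,4)B 1/4 unhappy · (2,5)A 2/4 unhappy · (2,6)B 0/2 unhappy
Row 3: (3,1)B 3/5 unhappy · (3,2)A 3/6 unhappy · (3,3)B 2/6 unhappy
Row 4: (4,0)B 2/4 unhappy · (4,1)A 2/5 unhappy · (4,3)A 2/4 unhappy · (4,4)A 2/4 unhappy · (4,5)A 1/2 unhappy
Row 5: (5,0)A 2/4 unhappy · (5,1)B 1/4 unhappy · (5,3)B 0/2 unhappy · (5,6)B 0/2 unhappy
Row 6: (6,0)A 1/2 unhappy · (6,5)A 0/1 unhappy
For instance (0,1) has only 0/1 same-type neighbors, below 2/3.

No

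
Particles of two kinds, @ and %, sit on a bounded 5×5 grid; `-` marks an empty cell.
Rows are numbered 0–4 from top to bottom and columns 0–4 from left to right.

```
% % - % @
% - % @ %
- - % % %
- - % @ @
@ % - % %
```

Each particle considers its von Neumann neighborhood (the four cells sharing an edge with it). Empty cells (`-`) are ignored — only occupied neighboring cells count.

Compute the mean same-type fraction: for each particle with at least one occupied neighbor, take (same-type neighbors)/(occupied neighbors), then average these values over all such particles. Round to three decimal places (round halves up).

(0,0)% 2/2
(0,1)% 1/1
(0,3)% 0/2
(0,4)@ 0/2
(1,0)% 1/1
(1,2)% 1/2
(1,3)@ 0/4
(1,4)% 1/3
(2,2)% 3/3
(2,3)% 2/4
(2,4)% 2/3
(3,2)% 1/2
(3,3)@ 1/4
(3,4)@ 1/3
(4,0)@ 0/1
(4,1)% 0/1
(4,3)% 1/2
(4,4)% 1/2
Sum over 18 particles: 2/2 + 1/1 + 0/2 + 0/2 + 1/1 + 1/2 + 0/4 + 1/3 + 3/3 + 2/4 + 2/3 + 1/2 + 1/4 + 1/3 + 0/1 + 0/1 + 1/2 + 1/2 = 97/12; mean = 97/12 ÷ 18 = 97/216 = 0.449074… → 0.449.

0.449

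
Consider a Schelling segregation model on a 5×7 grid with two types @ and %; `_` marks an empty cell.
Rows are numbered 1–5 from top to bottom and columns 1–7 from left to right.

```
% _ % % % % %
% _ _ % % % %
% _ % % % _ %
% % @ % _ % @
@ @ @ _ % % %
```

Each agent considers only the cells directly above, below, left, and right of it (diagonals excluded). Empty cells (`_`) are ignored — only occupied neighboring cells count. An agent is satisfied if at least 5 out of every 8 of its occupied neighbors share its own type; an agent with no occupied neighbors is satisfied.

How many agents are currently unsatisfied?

Row 1: (1,1)% 1/1 ✓ · (1,3)% 1/1 ✓ · (1,4)% 3/3 ✓ · (1,5)% 3/3 ✓ · (1,6)% 3/3 ✓ · (1,7)% 2/2 ✓
Row 2: (2,1)% 2/2 ✓ · (2,4)% 3/3 ✓ · (2,5)% 4/4 ✓ · (2,6)% 3/3 ✓ · (2,7)% 3/3 ✓
Row 3: (3,1)% 2/2 ✓ · (3,3)% 1/2 ✗ · (3,4)% 4/4 ✓ · (3,5)% 2/2 ✓ · (3,7)% 1/2 ✗
Row 4: (4,1)% 2/3 ✓ · (4,2)% 1/3 ✗ · (4,3)@ 1/4 ✗ · (4,4)% 1/2 ✗ · (4,6)% 1/2 ✗ · (4,7)@ 0/3 ✗
Row 5: (5,1)@ 1/2 ✗ · (5,2)@ 2/3 ✓ · (5,3)@ 2/2 ✓ · (5,5)% 1/1 ✓ · (5,6)% 3/3 ✓ · (5,7)% 1/2 ✗
Unsatisfied: (3,3), (3,7), (4,2), (4,3), (4,4), (4,6), (4,7), (5,1), (5,7) — 9 in total.

9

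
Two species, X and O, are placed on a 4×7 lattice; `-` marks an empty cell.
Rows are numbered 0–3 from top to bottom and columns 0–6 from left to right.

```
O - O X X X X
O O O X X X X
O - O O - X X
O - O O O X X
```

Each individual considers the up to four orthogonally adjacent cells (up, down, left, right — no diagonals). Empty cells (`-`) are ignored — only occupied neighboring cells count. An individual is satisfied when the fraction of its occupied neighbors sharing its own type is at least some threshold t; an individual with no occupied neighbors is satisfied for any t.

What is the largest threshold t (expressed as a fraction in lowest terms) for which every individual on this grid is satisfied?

(0,0)O 1/1
(0,2)O 1/2
(0,3)X 2/3
(0,4)X 3/3
(0,5)X 3/3
(0,6)X 2/2
(1,0)O 3/3
(1,1)O 2/2
(1,2)O 3/4
(1,3)X 2/4
(1,4)X 3/3
(1,5)X 4/4
(1,6)X 3/3
(2,0)O 2/2
(2,2)O 3/3
(2,3)O 2/3
(2,5)X 3/3
(2,6)X 3/3
(3,0)O 1/1
(3,2)O 2/2
(3,3)O 3/3
(3,4)O 1/2
(3,5)X 2/3
(3,6)X 2/2
The smallest same-type fraction is 1/2 at (0,2), which reduces to 1/2. Any threshold above that leaves this individual unsatisfied.

1/2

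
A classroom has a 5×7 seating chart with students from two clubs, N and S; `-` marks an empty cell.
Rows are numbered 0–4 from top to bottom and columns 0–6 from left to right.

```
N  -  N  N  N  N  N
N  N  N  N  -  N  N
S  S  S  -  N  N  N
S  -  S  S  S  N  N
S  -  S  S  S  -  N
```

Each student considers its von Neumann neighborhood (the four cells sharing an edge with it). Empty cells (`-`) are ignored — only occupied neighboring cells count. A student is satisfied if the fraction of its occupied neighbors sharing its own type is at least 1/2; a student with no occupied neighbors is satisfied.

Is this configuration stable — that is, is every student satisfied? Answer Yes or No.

(0,0)N 1/1 ok
(0,2)N 2/2 ok
(0,3)N 3/3 ok
(0,4)N 2/2 ok
(0,5)N 3/3 ok
(0,6)N 2/2 ok
(1,0)N 2/3 ok
(1,1)N 2/3 ok
(1,2)N 3/4 ok
(1,3)N 2/2 ok
(1,5)N 3/3 ok
(1,6)N 3/3 ok
(2,0)S 2/3 ok
(2,1)S 2/3 ok
(2,2)S 2/3 ok
(2,4)N 1/2 ok
(2,5)N 4/4 ok
(2,6)N 3/3 ok
(3,0)S 2/2 ok
(3,2)S 3/3 ok
(3,3)S 3/3 ok
(3,4)S 2/4 ok
(3,5)N 2/3 ok
(3,6)N 3/3 ok
(4,0)S 1/1 ok
(4,2)S 2/2 ok
(4,3)S 3/3 ok
(4,4)S 2/2 ok
(4,6)N 1/1 ok
All meet the threshold, so the configuration is stable.

Yes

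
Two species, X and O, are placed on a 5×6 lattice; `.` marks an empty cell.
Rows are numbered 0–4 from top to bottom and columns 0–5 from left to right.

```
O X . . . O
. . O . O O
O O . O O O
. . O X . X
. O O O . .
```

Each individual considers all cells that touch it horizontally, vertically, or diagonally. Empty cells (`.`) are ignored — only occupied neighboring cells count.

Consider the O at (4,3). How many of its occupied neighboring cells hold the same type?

2

Occupied neighbors of (4,3): (3,2)=O, (3,3)=X, (4,2)=O.
Same type (O): 2 of 3.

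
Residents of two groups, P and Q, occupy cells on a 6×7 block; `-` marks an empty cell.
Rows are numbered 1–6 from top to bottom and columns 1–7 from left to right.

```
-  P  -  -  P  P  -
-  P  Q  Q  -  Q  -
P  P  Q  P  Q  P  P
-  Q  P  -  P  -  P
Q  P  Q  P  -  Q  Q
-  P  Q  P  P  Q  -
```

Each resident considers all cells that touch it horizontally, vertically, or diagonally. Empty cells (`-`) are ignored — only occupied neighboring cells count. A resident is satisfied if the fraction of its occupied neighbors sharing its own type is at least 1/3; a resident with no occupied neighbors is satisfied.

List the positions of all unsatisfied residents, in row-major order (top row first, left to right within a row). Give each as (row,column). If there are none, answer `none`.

(2,6), (5,3), (6,2), (6,3)

(1,2)P 1/2 ok
(1,5)P 1/3 ok
(1,6)P 1/2 ok
(2,2)P 3/5 ok
(2,3)Q 2/6 ok
(2,4)Q 3/5 ok
(2,6)Q 1/5 unhappy
(3,1)P 2/3 ok
(3,2)P 3/6 ok
(3,3)Q 3/7 ok
(3,4)P 2/6 ok
(3,5)Q 2/5 ok
(3,6)P 3/5 ok
(3,7)P 2/3 ok
(4,2)Q 3/7 ok
(4,3)P 4/7 ok
(4,5)P 3/5 ok
(4,7)P 2/4 ok
(5,1)Q 1/3 ok
(5,2)P 2/6 ok
(5,3)Q 2/7 unhappy
(5,4)P 4/6 ok
(5,6)Q 2/5 ok
(5,7)Q 2/3 ok
(6,2)P 1/4 unhappy
(6,3)Q 1/5 unhappy
(6,4)P 2/4 ok
(6,5)P 2/4 ok
(6,6)Q 2/3 ok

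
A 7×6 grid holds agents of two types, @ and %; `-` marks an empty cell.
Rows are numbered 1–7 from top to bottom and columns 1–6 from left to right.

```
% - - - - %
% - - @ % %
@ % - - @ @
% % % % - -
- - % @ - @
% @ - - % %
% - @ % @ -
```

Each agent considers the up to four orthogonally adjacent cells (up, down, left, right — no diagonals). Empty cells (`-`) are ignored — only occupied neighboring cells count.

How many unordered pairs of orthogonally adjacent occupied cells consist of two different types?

13

Scan each occupied cell's neighbors to the right and below so each pair is counted once.
From row 1: 0 unlike of 2 pairs (running 0/2).
From row 2: 4 unlike of 5 pairs (running 4/7).
From row 3: 2 unlike of 4 pairs (running 6/11).
From row 4: 1 unlike of 5 pairs (running 7/16).
From row 5: 2 unlike of 2 pairs (running 9/18).
From row 6: 2 unlike of 4 pairs (running 11/22).
From row 7: 2 unlike of 2 pairs (running 13/24).
Total adjacent occupied pairs: 24; unlike-type pairs: 13.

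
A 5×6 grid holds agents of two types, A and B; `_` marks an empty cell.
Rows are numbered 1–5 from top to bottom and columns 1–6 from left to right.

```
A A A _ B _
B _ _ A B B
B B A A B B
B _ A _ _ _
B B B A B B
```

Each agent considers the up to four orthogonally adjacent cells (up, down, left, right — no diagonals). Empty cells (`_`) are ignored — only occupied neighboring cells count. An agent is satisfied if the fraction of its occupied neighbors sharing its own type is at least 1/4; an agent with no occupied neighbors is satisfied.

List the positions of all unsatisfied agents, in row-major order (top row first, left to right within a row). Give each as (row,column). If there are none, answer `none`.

(1,1)A 1/2 satisfied
(1,2)A 2/2 satisfied
(1,3)A 1/1 satisfied
(1,5)B 1/1 satisfied
(2,1)B 1/2 satisfied
(2,4)A 1/2 satisfied
(2,5)B 3/4 satisfied
(2,6)B 2/2 satisfied
(3,1)B 3/3 satisfied
(3,2)B 1/2 satisfied
(3,3)A 2/3 satisfied
(3,4)A 2/3 satisfied
(3,5)B 2/3 satisfied
(3,6)B 2/2 satisfied
(4,1)B 2/2 satisfied
(4,3)A 1/2 satisfied
(5,1)B 2/2 satisfied
(5,2)B 2/2 satisfied
(5,3)B 1/3 satisfied
(5,4)A 0/2 not
(5,5)B 1/2 satisfied
(5,6)B 1/1 satisfied

(5,4)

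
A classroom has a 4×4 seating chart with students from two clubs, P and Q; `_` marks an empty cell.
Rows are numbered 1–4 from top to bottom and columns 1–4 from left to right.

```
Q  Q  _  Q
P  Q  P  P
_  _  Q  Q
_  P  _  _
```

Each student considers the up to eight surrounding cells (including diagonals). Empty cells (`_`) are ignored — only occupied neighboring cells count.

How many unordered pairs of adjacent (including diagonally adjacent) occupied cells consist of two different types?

12

Scan each occupied cell's neighbors to the right and below (and the two forward diagonals) so each pair is counted once.
Row 1: Q(1,1)–Q(1,2)= Q(1,1)–P(2,1)≠ Q(1,1)–Q(2,2)= Q(1,2)–Q(2,2)= Q(1,2)–P(2,3)≠ Q(1,2)–P(2,1)≠ Q(1,4)–P(2,4)≠ Q(1,4)–P(2,3)≠  → 5/8 unlike.
Row 2: P(2,1)–Q(2,2)≠ Q(2,2)–P(2,3)≠ Q(2,2)–Q(3,3)= P(2,3)–P(2,4)= P(2,3)–Q(3,3)≠ P(2,3)–Q(3,4)≠ P(2,4)–Q(3,4)≠ P(2,4)–Q(3,3)≠  → 6/8 unlike.
Row 3: Q(3,3)–Q(3,4)= Q(3,3)–P(4,2)≠  → 1/2 unlike.
Total adjacent occupied pairs: 18; unlike-type pairs: 12.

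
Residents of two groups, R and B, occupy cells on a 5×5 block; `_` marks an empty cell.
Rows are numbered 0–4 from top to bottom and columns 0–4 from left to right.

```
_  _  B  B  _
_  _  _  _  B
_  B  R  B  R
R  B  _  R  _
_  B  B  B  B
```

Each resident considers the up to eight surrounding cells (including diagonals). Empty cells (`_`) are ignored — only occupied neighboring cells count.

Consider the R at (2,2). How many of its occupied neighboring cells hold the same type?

1

Occupied neighbors of (2,2): (2,1)=B, (2,3)=B, (3,1)=B, (3,3)=R.
Same type (R): 1 of 4.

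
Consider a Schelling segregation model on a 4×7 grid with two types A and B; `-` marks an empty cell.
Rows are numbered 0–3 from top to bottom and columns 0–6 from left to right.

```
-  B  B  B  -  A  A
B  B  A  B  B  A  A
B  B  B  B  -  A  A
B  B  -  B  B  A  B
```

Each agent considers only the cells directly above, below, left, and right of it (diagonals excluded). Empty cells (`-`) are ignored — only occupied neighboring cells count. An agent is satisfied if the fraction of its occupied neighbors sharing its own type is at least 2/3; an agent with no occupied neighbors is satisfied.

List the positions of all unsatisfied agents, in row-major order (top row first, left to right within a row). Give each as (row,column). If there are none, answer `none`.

(0,1)B 2/2 satisfied
(0,2)B 2/3 satisfied
(0,3)B 2/2 satisfied
(0,5)A 2/2 satisfied
(0,6)A 2/2 satisfied
(1,0)B 2/2 satisfied
(1,1)B 3/4 satisfied
(1,2)A 0/4 not
(1,3)B 3/4 satisfied
(1,4)B 1/2 not
(1,5)A 3/4 satisfied
(1,6)A 3/3 satisfied
(2,0)B 3/3 satisfied
(2,1)B 4/4 satisfied
(2,2)B 2/3 satisfied
(2,3)B 3/3 satisfied
(2,5)A 3/3 satisfied
(2,6)A 2/3 satisfied
(3,0)B 2/2 satisfied
(3,1)B 2/2 satisfied
(3,3)B 2/2 satisfied
(3,4)B 1/2 not
(3,5)A 1/3 not
(3,6)B 0/2 not

(1,2), (1,4), (3,4), (3,5), (3,6)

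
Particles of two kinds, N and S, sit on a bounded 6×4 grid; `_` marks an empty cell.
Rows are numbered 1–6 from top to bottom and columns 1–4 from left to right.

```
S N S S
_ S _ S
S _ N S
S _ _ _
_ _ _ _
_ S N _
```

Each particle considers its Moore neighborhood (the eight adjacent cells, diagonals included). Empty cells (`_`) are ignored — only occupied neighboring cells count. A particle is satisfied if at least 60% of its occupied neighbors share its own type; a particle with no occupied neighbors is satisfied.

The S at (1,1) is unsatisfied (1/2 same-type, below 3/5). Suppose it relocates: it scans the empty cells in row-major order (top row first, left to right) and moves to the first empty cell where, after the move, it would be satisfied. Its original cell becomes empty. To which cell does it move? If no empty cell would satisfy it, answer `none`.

Vacating (1,1). Empty cells in order:
  (2,1): 2/3 same-type → satisfied — stop here.

(2,1)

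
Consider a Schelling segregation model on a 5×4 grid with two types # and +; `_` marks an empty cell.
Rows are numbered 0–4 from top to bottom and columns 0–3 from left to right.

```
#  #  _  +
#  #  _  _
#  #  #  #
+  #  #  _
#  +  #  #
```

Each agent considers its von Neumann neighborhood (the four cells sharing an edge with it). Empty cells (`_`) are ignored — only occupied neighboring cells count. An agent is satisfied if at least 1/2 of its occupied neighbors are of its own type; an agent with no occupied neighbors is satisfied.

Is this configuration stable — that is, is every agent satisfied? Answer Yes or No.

(0,0)# 2/2 ok
(0,1)# 2/2 ok
(0,3)+ 0/0 ok
(1,0)# 3/3 ok
(1,1)# 3/3 ok
(2,0)# 2/3 ok
(2,1)# 4/4 ok
(2,2)# 3/3 ok
(2,3)# 1/1 ok
(3,0)+ 0/3 unhappy
(3,1)# 2/4 ok
(3,2)# 3/3 ok
(4,0)# 0/2 unhappy
(4,1)+ 0/3 unhappy
(4,2)# 2/3 ok
(4,3)# 1/1 ok
For instance (3,0) has only 0/3 same-type neighbors, below 1/2.

No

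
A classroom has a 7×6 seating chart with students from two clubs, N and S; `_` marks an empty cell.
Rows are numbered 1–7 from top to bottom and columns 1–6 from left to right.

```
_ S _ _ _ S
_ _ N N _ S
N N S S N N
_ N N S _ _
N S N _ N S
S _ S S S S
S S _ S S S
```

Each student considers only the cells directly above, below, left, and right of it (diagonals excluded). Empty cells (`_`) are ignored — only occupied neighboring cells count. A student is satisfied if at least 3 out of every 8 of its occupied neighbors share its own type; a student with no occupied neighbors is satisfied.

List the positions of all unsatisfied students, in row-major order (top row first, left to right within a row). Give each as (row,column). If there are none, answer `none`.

(3,3), (5,1), (5,2), (5,3), (5,5)

Row 1: (1,2)S 0/0 ✓ · (1,6)S 1/1 ✓
Row 2: (2,3)N 1/2 ✓ · (2,4)N 1/2 ✓ · (2,6)S 1/2 ✓
Row 3: (3,1)N 1/1 ✓ · (3,2)N 2/3 ✓ · (3,3)S 1/4 ✗ · (3,4)S 2/4 ✓ · (3,5)N 1/2 ✓ · (3,6)N 1/2 ✓
Row 4: (4,2)N 2/3 ✓ · (4,3)N 2/4 ✓ · (4,4)S 1/2 ✓
Row 5: (5,1)N 0/2 ✗ · (5,2)S 0/3 ✗ · (5,3)N 1/3 ✗ · (5,5)N 0/2 ✗ · (5,6)S 1/2 ✓
Row 6: (6,1)S 1/2 ✓ · (6,3)S 1/2 ✓ · (6,4)S 3/3 ✓ · (6,5)S 3/4 ✓ · (6,6)S 3/3 ✓
Row 7: (7,1)S 2/2 ✓ · (7,2)S 1/1 ✓ · (7,4)S 2/2 ✓ · (7,5)S 3/3 ✓ · (7,6)S 2/2 ✓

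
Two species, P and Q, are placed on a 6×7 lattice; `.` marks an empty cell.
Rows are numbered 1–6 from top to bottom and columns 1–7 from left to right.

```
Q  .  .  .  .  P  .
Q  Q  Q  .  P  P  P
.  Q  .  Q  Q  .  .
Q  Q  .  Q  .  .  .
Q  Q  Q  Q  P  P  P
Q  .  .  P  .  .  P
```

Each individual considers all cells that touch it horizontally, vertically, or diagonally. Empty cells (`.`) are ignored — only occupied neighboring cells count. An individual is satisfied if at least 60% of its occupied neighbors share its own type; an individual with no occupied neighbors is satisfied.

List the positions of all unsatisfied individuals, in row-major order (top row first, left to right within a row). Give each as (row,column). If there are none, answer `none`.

Row 1: (1,1)Q 2/2 satisfied · (1,6)P 3/3 satisfied
Row 2: (2,1)Q 3/3 satisfied · (2,2)Q 4/4 satisfied · (2,3)Q 3/3 satisfied · (2,5)P 2/4 not · (2,6)P 3/4 satisfied · (2,7)P 2/2 satisfied
Row 3: (3,2)Q 5/5 satisfied · (3,4)Q 3/4 satisfied · (3,5)Q 2/4 not
Row 4: (4,1)Q 4/4 satisfied · (4,2)Q 5/5 satisfied · (4,4)Q 4/5 satisfied
Row 5: (5,1)Q 4/4 satisfied · (5,2)Q 5/5 satisfied · (5,3)Q 4/5 satisfied · (5,4)Q 2/4 not · (5,5)P 2/4 not · (5,6)P 3/3 satisfied · (5,7)P 2/2 satisfied
Row 6: (6,1)Q 2/2 satisfied · (6,4)P 1/3 not · (6,7)P 2/2 satisfied

(2,5), (3,5), (5,4), (5,5), (6,4)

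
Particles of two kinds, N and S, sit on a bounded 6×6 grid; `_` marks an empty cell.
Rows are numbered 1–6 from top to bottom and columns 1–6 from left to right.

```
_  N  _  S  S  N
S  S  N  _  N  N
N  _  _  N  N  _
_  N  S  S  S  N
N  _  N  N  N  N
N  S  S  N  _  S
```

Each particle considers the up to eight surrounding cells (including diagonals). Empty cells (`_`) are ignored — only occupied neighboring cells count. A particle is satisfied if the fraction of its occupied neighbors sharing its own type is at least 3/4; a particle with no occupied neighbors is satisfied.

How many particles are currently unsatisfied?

Row 1: (1,2)N 1/3 not · (1,4)S 1/3 not · (1,5)S 1/4 not · (1,6)N 2/3 not
Row 2: (2,1)S 1/3 not · (2,2)S 1/4 not · (2,3)N 2/4 not · (2,5)N 4/6 not · (2,6)N 3/4 satisfied
Row 3: (3,1)N 1/3 not · (3,4)N 3/6 not · (3,5)N 4/6 not
Row 4: (4,2)N 3/4 satisfied · (4,3)S 1/5 not · (4,4)S 2/7 not · (4,5)S 1/7 not · (4,6)N 3/4 satisfied
Row 5: (5,1)N 2/3 not · (5,3)N 3/7 not · (5,4)N 3/7 not · (5,5)N 4/7 not · (5,6)N 2/4 not
Row 6: (6,1)N 1/2 not · (6,2)S 1/4 not · (6,3)S 1/4 not · (6,4)N 3/4 satisfied · (6,6)S 0/2 not
Unsatisfied: (1,2), (1,4), (1,5), (1,6), (2,1), (2,2), (2,3), (2,5), (3,1), (3,4), (3,5), (4,3), (4,4), (4,5), (5,1), (5,3), (5,4), (5,5), (5,6), (6,1), (6,2), (6,3), (6,6) — 23 in total.

23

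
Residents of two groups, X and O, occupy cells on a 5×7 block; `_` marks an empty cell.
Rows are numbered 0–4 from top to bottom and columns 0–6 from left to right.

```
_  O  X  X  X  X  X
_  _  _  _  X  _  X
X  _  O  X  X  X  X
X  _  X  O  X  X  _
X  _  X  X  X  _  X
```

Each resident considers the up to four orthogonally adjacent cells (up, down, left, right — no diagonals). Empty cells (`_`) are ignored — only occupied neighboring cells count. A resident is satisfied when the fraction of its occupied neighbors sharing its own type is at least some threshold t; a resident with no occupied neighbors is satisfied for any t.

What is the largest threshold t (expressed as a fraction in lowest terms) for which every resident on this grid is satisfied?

Row 0: (0,1)O 0/1 · (0,2)X 1/2 · (0,3)X 2/2 · (0,4)X 3/3 · (0,5)X 2/2 · (0,6)X 2/2
Row 1: (1,4)X 2/2 · (1,6)X 2/2
Row 2: (2,0)X 1/1 · (2,2)O 0/2 · (2,3)X 1/3 · (2,4)X 4/4 · (2,5)X 3/3 · (2,6)X 2/2
Row 3: (3,0)X 2/2 · (3,2)X 1/3 · (3,3)O 0/4 · (3,4)X 3/4 · (3,5)X 2/2
Row 4: (4,0)X 1/1 · (4,2)X 2/2 · (4,3)X 2/3 · (4,4)X 2/2 · (4,6)X — no occupied neighbors
The smallest same-type fraction is 0/1 at (0,1), which reduces to 0/1. Any threshold above that leaves this resident unsatisfied.

0/1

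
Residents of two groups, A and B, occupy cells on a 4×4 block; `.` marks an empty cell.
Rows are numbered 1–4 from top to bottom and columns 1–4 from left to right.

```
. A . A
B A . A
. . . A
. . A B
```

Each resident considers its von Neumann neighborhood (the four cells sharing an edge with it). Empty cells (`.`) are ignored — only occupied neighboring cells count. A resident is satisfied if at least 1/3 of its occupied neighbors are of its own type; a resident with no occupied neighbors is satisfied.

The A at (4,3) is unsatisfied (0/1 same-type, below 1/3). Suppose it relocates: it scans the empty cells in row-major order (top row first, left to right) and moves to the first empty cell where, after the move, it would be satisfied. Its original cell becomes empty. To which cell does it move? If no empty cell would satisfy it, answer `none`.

Vacating (4,3). Empty cells in order:
  (1,1): 1/2 same-type → satisfied — stop here.

(1,1)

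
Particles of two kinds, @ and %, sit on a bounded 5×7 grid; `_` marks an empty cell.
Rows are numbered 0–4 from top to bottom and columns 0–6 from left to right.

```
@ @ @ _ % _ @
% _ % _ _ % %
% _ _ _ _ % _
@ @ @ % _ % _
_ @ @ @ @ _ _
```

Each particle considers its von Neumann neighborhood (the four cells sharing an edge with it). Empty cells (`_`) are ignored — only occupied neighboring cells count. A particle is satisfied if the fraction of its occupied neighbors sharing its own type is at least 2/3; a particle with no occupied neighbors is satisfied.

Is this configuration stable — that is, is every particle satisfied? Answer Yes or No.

(0,0)@ 1/2 ✗
(0,1)@ 2/2 ✓
(0,2)@ 1/2 ✗
(0,4)% 0/0 ✓
(0,6)@ 0/1 ✗
(1,0)% 1/2 ✗
(1,2)% 0/1 ✗
(1,5)% 2/2 ✓
(1,6)% 1/2 ✗
(2,0)% 1/2 ✗
(2,5)% 2/2 ✓
(3,0)@ 1/2 ✗
(3,1)@ 3/3 ✓
(3,2)@ 2/3 ✓
(3,3)% 0/2 ✗
(3,5)% 1/1 ✓
(4,1)@ 2/2 ✓
(4,2)@ 3/3 ✓
(4,3)@ 2/3 ✓
(4,4)@ 1/1 ✓
For instance (0,0) has only 1/2 same-type neighbors, below 2/3.

No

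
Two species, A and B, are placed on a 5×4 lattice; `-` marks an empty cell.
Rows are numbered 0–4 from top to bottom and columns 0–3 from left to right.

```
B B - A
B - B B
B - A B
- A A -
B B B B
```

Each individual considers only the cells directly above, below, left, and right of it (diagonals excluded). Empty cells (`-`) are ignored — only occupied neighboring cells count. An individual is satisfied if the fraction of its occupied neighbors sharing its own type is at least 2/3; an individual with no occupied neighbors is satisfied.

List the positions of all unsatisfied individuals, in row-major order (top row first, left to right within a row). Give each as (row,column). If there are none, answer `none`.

(0,3), (1,2), (2,2), (2,3), (3,1)

Row 0: (0,0)B 2/2 satisfied · (0,1)B 1/1 satisfied · (0,3)A 0/1 not
Row 1: (1,0)B 2/2 satisfied · (1,2)B 1/2 not · (1,3)B 2/3 satisfied
Row 2: (2,0)B 1/1 satisfied · (2,2)A 1/3 not · (2,3)B 1/2 not
Row 3: (3,1)A 1/2 not · (3,2)A 2/3 satisfied
Row 4: (4,0)B 1/1 satisfied · (4,1)B 2/3 satisfied · (4,2)B 2/3 satisfied · (4,3)B 1/1 satisfied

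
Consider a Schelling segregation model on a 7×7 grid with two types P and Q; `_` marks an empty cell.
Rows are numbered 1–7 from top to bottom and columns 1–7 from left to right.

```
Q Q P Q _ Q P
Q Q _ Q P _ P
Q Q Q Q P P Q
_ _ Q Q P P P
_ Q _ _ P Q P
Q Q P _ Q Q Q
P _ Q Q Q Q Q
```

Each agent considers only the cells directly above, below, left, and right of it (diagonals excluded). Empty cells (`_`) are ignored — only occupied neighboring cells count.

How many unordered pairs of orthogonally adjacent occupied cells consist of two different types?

Scan each occupied cell's neighbors to the right and below so each pair is counted once.
From row 1: 3 unlike of 8 pairs (running 3/8).
From row 2: 2 unlike of 7 pairs (running 5/15).
From row 3: 3 unlike of 11 pairs (running 8/26).
From row 4: 2 unlike of 7 pairs (running 10/33).
From row 5: 4 unlike of 6 pairs (running 14/39).
From row 6: 3 unlike of 9 pairs (running 17/48).
From row 7: 0 unlike of 4 pairs (running 17/52).
Total adjacent occupied pairs: 52; unlike-type pairs: 17.

17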